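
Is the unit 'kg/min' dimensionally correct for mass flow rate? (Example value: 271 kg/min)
Yes

mass flow rate has SI base units: kg / s
kg/min reduces to the same SI base units, so it is a valid unit for mass flow rate.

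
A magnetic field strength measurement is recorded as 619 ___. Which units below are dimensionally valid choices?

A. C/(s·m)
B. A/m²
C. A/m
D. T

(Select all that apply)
A, C

magnetic field strength has SI base units: A / m

Checking each option against A / m:
  A. C/(s·m): ✓ matches
  B. A/m²: ✗ does not match
  C. A/m: ✓ matches
  D. T: ✗ does not match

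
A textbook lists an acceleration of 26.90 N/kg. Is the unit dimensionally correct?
Yes

acceleration has SI base units: m / s^2
N/kg reduces to the same SI base units, so it is a valid unit for acceleration.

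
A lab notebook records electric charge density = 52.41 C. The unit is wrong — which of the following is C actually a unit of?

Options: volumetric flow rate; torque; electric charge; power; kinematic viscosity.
electric charge

electric charge density should have units dimensionally equivalent to A * s / m^3 (e.g. C/m³).
The given unit 'C' reduces to A * s. Of the listed options, that is the dimensionality of electric charge.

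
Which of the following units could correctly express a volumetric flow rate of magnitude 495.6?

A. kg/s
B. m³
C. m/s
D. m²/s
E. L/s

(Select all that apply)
E

volumetric flow rate has SI base units: m^3 / s

Checking each option against m^3 / s:
  A. kg/s: ✗ does not match
  B. m³: ✗ does not match
  C. m/s: ✗ does not match
  D. m²/s: ✗ does not match
  E. L/s: ✓ matches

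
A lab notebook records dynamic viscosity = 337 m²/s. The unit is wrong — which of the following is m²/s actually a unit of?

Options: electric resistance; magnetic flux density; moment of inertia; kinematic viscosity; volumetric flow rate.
kinematic viscosity

dynamic viscosity should have units dimensionally equivalent to kg / (m * s) (e.g. Pa·s).
The given unit 'm²/s' reduces to m^2 / s. Of the listed options, that is the dimensionality of kinematic viscosity.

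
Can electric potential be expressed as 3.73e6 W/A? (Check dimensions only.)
Yes

electric potential has SI base units: kg * m^2 / (A * s^3)
W/A reduces to the same SI base units, so it is a valid unit for electric potential.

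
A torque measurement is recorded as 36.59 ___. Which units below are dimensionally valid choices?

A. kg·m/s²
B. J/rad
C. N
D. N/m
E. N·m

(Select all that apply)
B, E

torque has SI base units: kg * m^2 / s^2

Checking each option against kg * m^2 / s^2:
  A. kg·m/s²: ✗ does not match
  B. J/rad: ✓ matches
  C. N: ✗ does not match
  D. N/m: ✗ does not match
  E. N·m: ✓ matches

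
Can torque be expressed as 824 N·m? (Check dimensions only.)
Yes

torque has SI base units: kg * m^2 / s^2
N·m reduces to the same SI base units, so it is a valid unit for torque.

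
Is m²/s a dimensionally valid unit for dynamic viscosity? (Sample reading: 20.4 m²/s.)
No

dynamic viscosity has SI base units: kg / (m * s)
m²/s does NOT reduce to kg / (m * s); a valid unit for dynamic viscosity would be e.g. Pa·s.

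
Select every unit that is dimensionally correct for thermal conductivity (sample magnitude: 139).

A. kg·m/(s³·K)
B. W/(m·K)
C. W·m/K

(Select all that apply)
A, B

thermal conductivity has SI base units: kg * m / (s^3 * K)

Checking each option against kg * m / (s^3 * K):
  A. kg·m/(s³·K): ✓ matches
  B. W/(m·K): ✓ matches
  C. W·m/K: ✗ does not match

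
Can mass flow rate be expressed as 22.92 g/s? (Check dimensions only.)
Yes

mass flow rate has SI base units: kg / s
g/s reduces to the same SI base units, so it is a valid unit for mass flow rate.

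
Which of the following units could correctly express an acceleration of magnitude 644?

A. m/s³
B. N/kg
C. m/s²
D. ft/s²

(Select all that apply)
B, C, D

acceleration has SI base units: m / s^2

Checking each option against m / s^2:
  A. m/s³: ✗ does not match
  B. N/kg: ✓ matches
  C. m/s²: ✓ matches
  D. ft/s²: ✓ matches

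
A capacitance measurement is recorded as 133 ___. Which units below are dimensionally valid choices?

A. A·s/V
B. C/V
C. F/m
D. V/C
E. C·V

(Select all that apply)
A, B

capacitance has SI base units: A^2 * s^4 / (kg * m^2)

Checking each option against A^2 * s^4 / (kg * m^2):
  A. A·s/V: ✓ matches
  B. C/V: ✓ matches
  C. F/m: ✗ does not match
  D. V/C: ✗ does not match
  E. C·V: ✗ does not match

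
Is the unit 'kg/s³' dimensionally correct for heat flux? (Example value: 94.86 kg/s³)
Yes

heat flux has SI base units: kg / s^3
kg/s³ reduces to the same SI base units, so it is a valid unit for heat flux.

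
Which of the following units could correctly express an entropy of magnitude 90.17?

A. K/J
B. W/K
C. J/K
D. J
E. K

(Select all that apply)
C

entropy has SI base units: kg * m^2 / (s^2 * K)

Checking each option against kg * m^2 / (s^2 * K):
  A. K/J: ✗ does not match
  B. W/K: ✗ does not match
  C. J/K: ✓ matches
  D. J: ✗ does not match
  E. K: ✗ does not match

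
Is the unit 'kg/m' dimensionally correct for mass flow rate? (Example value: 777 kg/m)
No

mass flow rate has SI base units: kg / s
kg/m does NOT reduce to kg / s; a valid unit for mass flow rate would be e.g. kg/s.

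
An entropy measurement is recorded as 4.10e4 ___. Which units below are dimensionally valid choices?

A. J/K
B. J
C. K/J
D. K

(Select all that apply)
A

entropy has SI base units: kg * m^2 / (s^2 * K)

Checking each option against kg * m^2 / (s^2 * K):
  A. J/K: ✓ matches
  B. J: ✗ does not match
  C. K/J: ✗ does not match
  D. K: ✗ does not match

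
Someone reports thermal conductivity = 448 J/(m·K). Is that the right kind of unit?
No

thermal conductivity has SI base units: kg * m / (s^3 * K)
J/(m·K) does NOT reduce to kg * m / (s^3 * K); a valid unit for thermal conductivity would be e.g. W/(m·K).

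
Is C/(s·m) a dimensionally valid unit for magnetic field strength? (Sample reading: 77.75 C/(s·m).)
Yes

magnetic field strength has SI base units: A / m
C/(s·m) reduces to the same SI base units, so it is a valid unit for magnetic field strength.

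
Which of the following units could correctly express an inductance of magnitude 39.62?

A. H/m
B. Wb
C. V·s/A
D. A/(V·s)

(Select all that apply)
C

inductance has SI base units: kg * m^2 / (A^2 * s^2)

Checking each option against kg * m^2 / (A^2 * s^2):
  A. H/m: ✗ does not match
  B. Wb: ✗ does not match
  C. V·s/A: ✓ matches
  D. A/(V·s): ✗ does not match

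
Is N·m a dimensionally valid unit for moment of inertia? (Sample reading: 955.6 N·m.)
No

moment of inertia has SI base units: kg * m^2
N·m does NOT reduce to kg * m^2; a valid unit for moment of inertia would be e.g. kg·m².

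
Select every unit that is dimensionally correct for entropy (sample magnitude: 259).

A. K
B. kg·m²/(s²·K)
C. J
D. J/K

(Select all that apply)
B, D

entropy has SI base units: kg * m^2 / (s^2 * K)

Checking each option against kg * m^2 / (s^2 * K):
  A. K: ✗ does not match
  B. kg·m²/(s²·K): ✓ matches
  C. J: ✗ does not match
  D. J/K: ✓ matches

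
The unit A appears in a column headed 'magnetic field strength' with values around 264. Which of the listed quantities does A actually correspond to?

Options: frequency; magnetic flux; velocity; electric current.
electric current

magnetic field strength should have units dimensionally equivalent to A / m (e.g. A/m).
The given unit 'A' reduces to A. Of the listed options, that is the dimensionality of electric current.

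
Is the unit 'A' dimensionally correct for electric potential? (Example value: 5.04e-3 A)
No

electric potential has SI base units: kg * m^2 / (A * s^3)
A does NOT reduce to kg * m^2 / (A * s^3); a valid unit for electric potential would be e.g. V.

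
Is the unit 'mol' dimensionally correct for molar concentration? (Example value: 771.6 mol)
No

molar concentration has SI base units: mol / m^3
mol does NOT reduce to mol / m^3; a valid unit for molar concentration would be e.g. mol/m³.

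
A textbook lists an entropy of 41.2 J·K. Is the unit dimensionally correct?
No

entropy has SI base units: kg * m^2 / (s^2 * K)
J·K does NOT reduce to kg * m^2 / (s^2 * K); a valid unit for entropy would be e.g. J/K.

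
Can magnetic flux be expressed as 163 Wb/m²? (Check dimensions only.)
No

magnetic flux has SI base units: kg * m^2 / (A * s^2)
Wb/m² does NOT reduce to kg * m^2 / (A * s^2); a valid unit for magnetic flux would be e.g. Wb.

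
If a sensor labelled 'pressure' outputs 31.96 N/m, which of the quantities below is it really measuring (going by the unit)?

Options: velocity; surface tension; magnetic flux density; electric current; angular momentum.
surface tension

pressure should have units dimensionally equivalent to kg / (m * s^2) (e.g. Pa).
The given unit 'N/m' reduces to kg / s^2. Of the listed options, that is the dimensionality of surface tension.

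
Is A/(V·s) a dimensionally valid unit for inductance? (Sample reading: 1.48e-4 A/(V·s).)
No

inductance has SI base units: kg * m^2 / (A^2 * s^2)
A/(V·s) does NOT reduce to kg * m^2 / (A^2 * s^2); a valid unit for inductance would be e.g. H.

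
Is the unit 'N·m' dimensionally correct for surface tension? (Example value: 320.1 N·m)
No

surface tension has SI base units: kg / s^2
N·m does NOT reduce to kg / s^2; a valid unit for surface tension would be e.g. N/m.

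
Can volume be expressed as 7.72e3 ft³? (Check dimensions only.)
Yes

volume has SI base units: m^3
ft³ reduces to the same SI base units, so it is a valid unit for volume.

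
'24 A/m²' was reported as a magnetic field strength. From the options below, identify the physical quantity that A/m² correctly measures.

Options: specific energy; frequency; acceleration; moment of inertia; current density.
current density

magnetic field strength should have units dimensionally equivalent to A / m (e.g. A/m).
The given unit 'A/m²' reduces to A / m^2. Of the listed options, that is the dimensionality of current density.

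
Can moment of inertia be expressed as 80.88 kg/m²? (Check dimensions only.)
No

moment of inertia has SI base units: kg * m^2
kg/m² does NOT reduce to kg * m^2; a valid unit for moment of inertia would be e.g. kg·m².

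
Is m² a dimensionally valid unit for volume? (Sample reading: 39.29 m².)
No

volume has SI base units: m^3
m² does NOT reduce to m^3; a valid unit for volume would be e.g. m³.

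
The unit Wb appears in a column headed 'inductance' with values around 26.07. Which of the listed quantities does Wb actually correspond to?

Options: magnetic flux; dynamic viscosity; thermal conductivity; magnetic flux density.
magnetic flux

inductance should have units dimensionally equivalent to kg * m^2 / (A^2 * s^2) (e.g. H).
The given unit 'Wb' reduces to kg * m^2 / (A * s^2). Of the listed options, that is the dimensionality of magnetic flux.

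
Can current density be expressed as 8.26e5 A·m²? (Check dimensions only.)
No

current density has SI base units: A / m^2
A·m² does NOT reduce to A / m^2; a valid unit for current density would be e.g. A/m².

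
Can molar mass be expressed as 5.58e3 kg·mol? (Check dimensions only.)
No

molar mass has SI base units: kg / mol
kg·mol does NOT reduce to kg / mol; a valid unit for molar mass would be e.g. kg/mol.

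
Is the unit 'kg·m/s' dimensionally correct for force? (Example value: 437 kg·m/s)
No

force has SI base units: kg * m / s^2
kg·m/s does NOT reduce to kg * m / s^2; a valid unit for force would be e.g. N.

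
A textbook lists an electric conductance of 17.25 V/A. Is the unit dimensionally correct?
No

electric conductance has SI base units: A^2 * s^3 / (kg * m^2)
V/A does NOT reduce to A^2 * s^3 / (kg * m^2); a valid unit for electric conductance would be e.g. S.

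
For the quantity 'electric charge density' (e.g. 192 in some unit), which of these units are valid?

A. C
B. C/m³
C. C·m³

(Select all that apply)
B

electric charge density has SI base units: A * s / m^3

Checking each option against A * s / m^3:
  A. C: ✗ does not match
  B. C/m³: ✓ matches
  C. C·m³: ✗ does not match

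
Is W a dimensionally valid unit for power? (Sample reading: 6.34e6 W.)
Yes

power has SI base units: kg * m^2 / s^3
W reduces to the same SI base units, so it is a valid unit for power.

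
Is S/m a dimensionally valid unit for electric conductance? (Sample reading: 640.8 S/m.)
No

electric conductance has SI base units: A^2 * s^3 / (kg * m^2)
S/m does NOT reduce to A^2 * s^3 / (kg * m^2); a valid unit for electric conductance would be e.g. S.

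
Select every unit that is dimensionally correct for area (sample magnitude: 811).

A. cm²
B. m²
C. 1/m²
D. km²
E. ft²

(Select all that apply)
A, B, D, E

area has SI base units: m^2

Checking each option against m^2:
  A. cm²: ✓ matches
  B. m²: ✓ matches
  C. 1/m²: ✗ does not match
  D. km²: ✓ matches
  E. ft²: ✓ matches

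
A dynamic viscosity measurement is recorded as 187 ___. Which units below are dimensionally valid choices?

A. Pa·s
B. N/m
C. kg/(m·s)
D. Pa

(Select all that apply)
A, C

dynamic viscosity has SI base units: kg / (m * s)

Checking each option against kg / (m * s):
  A. Pa·s: ✓ matches
  B. N/m: ✗ does not match
  C. kg/(m·s): ✓ matches
  D. Pa: ✗ does not match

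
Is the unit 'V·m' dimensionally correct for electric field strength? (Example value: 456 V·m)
No

electric field strength has SI base units: kg * m / (A * s^3)
V·m does NOT reduce to kg * m / (A * s^3); a valid unit for electric field strength would be e.g. V/m.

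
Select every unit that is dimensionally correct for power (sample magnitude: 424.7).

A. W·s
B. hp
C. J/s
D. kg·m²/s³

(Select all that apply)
B, C, D

power has SI base units: kg * m^2 / s^3

Checking each option against kg * m^2 / s^3:
  A. W·s: ✗ does not match
  B. hp: ✓ matches
  C. J/s: ✓ matches
  D. kg·m²/s³: ✓ matches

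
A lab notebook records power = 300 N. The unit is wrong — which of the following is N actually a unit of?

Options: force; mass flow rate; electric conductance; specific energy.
force

power should have units dimensionally equivalent to kg * m^2 / s^3 (e.g. W).
The given unit 'N' reduces to kg * m / s^2. Of the listed options, that is the dimensionality of force.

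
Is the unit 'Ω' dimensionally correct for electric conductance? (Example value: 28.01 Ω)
No

electric conductance has SI base units: A^2 * s^3 / (kg * m^2)
Ω does NOT reduce to A^2 * s^3 / (kg * m^2); a valid unit for electric conductance would be e.g. S.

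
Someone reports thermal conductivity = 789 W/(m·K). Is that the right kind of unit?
Yes

thermal conductivity has SI base units: kg * m / (s^3 * K)
W/(m·K) reduces to the same SI base units, so it is a valid unit for thermal conductivity.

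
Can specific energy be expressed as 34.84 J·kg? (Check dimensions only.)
No

specific energy has SI base units: m^2 / s^2
J·kg does NOT reduce to m^2 / s^2; a valid unit for specific energy would be e.g. J/kg.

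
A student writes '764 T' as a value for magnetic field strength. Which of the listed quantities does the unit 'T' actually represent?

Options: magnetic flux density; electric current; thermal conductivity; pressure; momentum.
magnetic flux density

magnetic field strength should have units dimensionally equivalent to A / m (e.g. A/m).
The given unit 'T' reduces to kg / (A * s^2). Of the listed options, that is the dimensionality of magnetic flux density.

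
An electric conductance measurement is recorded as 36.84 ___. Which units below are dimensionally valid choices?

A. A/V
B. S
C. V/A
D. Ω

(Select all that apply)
A, B

electric conductance has SI base units: A^2 * s^3 / (kg * m^2)

Checking each option against A^2 * s^3 / (kg * m^2):
  A. A/V: ✓ matches
  B. S: ✓ matches
  C. V/A: ✗ does not match
  D. Ω: ✗ does not match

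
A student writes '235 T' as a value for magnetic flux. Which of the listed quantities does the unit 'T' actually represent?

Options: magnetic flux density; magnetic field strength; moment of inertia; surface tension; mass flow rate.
magnetic flux density

magnetic flux should have units dimensionally equivalent to kg * m^2 / (A * s^2) (e.g. Wb).
The given unit 'T' reduces to kg / (A * s^2). Of the listed options, that is the dimensionality of magnetic flux density.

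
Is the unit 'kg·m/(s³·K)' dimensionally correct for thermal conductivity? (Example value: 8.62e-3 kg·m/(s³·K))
Yes

thermal conductivity has SI base units: kg * m / (s^3 * K)
kg·m/(s³·K) reduces to the same SI base units, so it is a valid unit for thermal conductivity.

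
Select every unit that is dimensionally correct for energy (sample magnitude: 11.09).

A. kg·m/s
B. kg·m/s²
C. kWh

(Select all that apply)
C

energy has SI base units: kg * m^2 / s^2

Checking each option against kg * m^2 / s^2:
  A. kg·m/s: ✗ does not match
  B. kg·m/s²: ✗ does not match
  C. kWh: ✓ matches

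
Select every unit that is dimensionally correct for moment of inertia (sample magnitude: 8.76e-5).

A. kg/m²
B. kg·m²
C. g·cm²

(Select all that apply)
B, C

moment of inertia has SI base units: kg * m^2

Checking each option against kg * m^2:
  A. kg/m²: ✗ does not match
  B. kg·m²: ✓ matches
  C. g·cm²: ✓ matches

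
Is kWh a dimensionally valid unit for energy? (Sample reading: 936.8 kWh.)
Yes

energy has SI base units: kg * m^2 / s^2
kWh reduces to the same SI base units, so it is a valid unit for energy.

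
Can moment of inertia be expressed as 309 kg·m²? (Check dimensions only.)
Yes

moment of inertia has SI base units: kg * m^2
kg·m² reduces to the same SI base units, so it is a valid unit for moment of inertia.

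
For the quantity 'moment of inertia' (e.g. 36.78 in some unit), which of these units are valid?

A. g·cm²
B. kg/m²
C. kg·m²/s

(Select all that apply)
A

moment of inertia has SI base units: kg * m^2

Checking each option against kg * m^2:
  A. g·cm²: ✓ matches
  B. kg/m²: ✗ does not match
  C. kg·m²/s: ✗ does not match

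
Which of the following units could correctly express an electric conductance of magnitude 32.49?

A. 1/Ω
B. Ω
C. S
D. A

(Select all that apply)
A, C

electric conductance has SI base units: A^2 * s^3 / (kg * m^2)

Checking each option against A^2 * s^3 / (kg * m^2):
  A. 1/Ω: ✓ matches
  B. Ω: ✗ does not match
  C. S: ✓ matches
  D. A: ✗ does not match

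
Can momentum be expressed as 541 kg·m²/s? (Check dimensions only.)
No

momentum has SI base units: kg * m / s
kg·m²/s does NOT reduce to kg * m / s; a valid unit for momentum would be e.g. kg·m/s.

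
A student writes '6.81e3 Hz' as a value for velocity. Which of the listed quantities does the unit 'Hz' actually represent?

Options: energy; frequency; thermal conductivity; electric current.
frequency

velocity should have units dimensionally equivalent to m / s (e.g. m/s).
The given unit 'Hz' reduces to 1 / s. Of the listed options, that is the dimensionality of frequency.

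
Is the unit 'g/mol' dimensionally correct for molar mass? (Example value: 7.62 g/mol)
Yes

molar mass has SI base units: kg / mol
g/mol reduces to the same SI base units, so it is a valid unit for molar mass.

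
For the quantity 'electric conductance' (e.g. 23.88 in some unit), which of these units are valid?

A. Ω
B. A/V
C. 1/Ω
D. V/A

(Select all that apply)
B, C

electric conductance has SI base units: A^2 * s^3 / (kg * m^2)

Checking each option against A^2 * s^3 / (kg * m^2):
  A. Ω: ✗ does not match
  B. A/V: ✓ matches
  C. 1/Ω: ✓ matches
  D. V/A: ✗ does not match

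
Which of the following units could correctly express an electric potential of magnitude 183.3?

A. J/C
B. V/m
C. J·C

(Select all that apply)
A

electric potential has SI base units: kg * m^2 / (A * s^3)

Checking each option against kg * m^2 / (A * s^3):
  A. J/C: ✓ matches
  B. V/m: ✗ does not match
  C. J·C: ✗ does not match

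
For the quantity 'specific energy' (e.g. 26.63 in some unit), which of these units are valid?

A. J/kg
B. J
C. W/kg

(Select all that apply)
A

specific energy has SI base units: m^2 / s^2

Checking each option against m^2 / s^2:
  A. J/kg: ✓ matches
  B. J: ✗ does not match
  C. W/kg: ✗ does not match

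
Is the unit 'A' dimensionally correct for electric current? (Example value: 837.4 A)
Yes

electric current has SI base units: A
A reduces to the same SI base units, so it is a valid unit for electric current.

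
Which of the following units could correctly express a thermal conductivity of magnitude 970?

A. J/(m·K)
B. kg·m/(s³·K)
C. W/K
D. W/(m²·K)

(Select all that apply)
B

thermal conductivity has SI base units: kg * m / (s^3 * K)

Checking each option against kg * m / (s^3 * K):
  A. J/(m·K): ✗ does not match
  B. kg·m/(s³·K): ✓ matches
  C. W/K: ✗ does not match
  D. W/(m²·K): ✗ does not match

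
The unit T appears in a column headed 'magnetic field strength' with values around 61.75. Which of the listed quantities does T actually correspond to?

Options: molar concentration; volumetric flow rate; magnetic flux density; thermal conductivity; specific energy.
magnetic flux density

magnetic field strength should have units dimensionally equivalent to A / m (e.g. A/m).
The given unit 'T' reduces to kg / (A * s^2). Of the listed options, that is the dimensionality of magnetic flux density.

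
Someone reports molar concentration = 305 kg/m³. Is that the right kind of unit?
No

molar concentration has SI base units: mol / m^3
kg/m³ does NOT reduce to mol / m^3; a valid unit for molar concentration would be e.g. mol/m³.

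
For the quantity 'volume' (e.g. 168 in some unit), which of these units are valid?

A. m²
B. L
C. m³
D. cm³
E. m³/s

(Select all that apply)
B, C, D

volume has SI base units: m^3

Checking each option against m^3:
  A. m²: ✗ does not match
  B. L: ✓ matches
  C. m³: ✓ matches
  D. cm³: ✓ matches
  E. m³/s: ✗ does not match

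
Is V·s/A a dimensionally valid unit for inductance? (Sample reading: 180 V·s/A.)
Yes

inductance has SI base units: kg * m^2 / (A^2 * s^2)
V·s/A reduces to the same SI base units, so it is a valid unit for inductance.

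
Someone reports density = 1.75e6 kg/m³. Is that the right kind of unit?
Yes

density has SI base units: kg / m^3
kg/m³ reduces to the same SI base units, so it is a valid unit for density.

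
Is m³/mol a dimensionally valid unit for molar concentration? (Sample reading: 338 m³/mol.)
No

molar concentration has SI base units: mol / m^3
m³/mol does NOT reduce to mol / m^3; a valid unit for molar concentration would be e.g. mol/m³.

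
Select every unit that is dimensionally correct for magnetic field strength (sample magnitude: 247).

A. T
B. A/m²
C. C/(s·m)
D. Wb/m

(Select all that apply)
C

magnetic field strength has SI base units: A / m

Checking each option against A / m:
  A. T: ✗ does not match
  B. A/m²: ✗ does not match
  C. C/(s·m): ✓ matches
  D. Wb/m: ✗ does not match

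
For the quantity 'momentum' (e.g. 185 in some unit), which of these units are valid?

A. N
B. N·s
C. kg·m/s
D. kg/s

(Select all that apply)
B, C

momentum has SI base units: kg * m / s

Checking each option against kg * m / s:
  A. N: ✗ does not match
  B. N·s: ✓ matches
  C. kg·m/s: ✓ matches
  D. kg/s: ✗ does not match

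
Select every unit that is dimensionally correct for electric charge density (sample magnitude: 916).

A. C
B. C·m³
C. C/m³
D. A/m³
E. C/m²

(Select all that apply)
C

electric charge density has SI base units: A * s / m^3

Checking each option against A * s / m^3:
  A. C: ✗ does not match
  B. C·m³: ✗ does not match
  C. C/m³: ✓ matches
  D. A/m³: ✗ does not match
  E. C/m²: ✗ does not match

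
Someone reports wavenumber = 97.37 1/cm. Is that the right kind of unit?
Yes

wavenumber has SI base units: 1 / m
1/cm reduces to the same SI base units, so it is a valid unit for wavenumber.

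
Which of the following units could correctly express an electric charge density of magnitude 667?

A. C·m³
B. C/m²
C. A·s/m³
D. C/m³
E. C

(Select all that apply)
C, D

electric charge density has SI base units: A * s / m^3

Checking each option against A * s / m^3:
  A. C·m³: ✗ does not match
  B. C/m²: ✗ does not match
  C. A·s/m³: ✓ matches
  D. C/m³: ✓ matches
  E. C: ✗ does not match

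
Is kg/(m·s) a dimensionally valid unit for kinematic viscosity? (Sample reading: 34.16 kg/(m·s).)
No

kinematic viscosity has SI base units: m^2 / s
kg/(m·s) does NOT reduce to m^2 / s; a valid unit for kinematic viscosity would be e.g. m²/s.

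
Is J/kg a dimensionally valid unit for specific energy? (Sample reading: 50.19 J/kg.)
Yes

specific energy has SI base units: m^2 / s^2
J/kg reduces to the same SI base units, so it is a valid unit for specific energy.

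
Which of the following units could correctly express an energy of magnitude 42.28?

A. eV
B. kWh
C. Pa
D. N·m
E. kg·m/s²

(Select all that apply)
A, B, D

energy has SI base units: kg * m^2 / s^2

Checking each option against kg * m^2 / s^2:
  A. eV: ✓ matches
  B. kWh: ✓ matches
  C. Pa: ✗ does not match
  D. N·m: ✓ matches
  E. kg·m/s²: ✗ does not match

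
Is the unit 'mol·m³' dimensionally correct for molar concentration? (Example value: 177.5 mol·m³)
No

molar concentration has SI base units: mol / m^3
mol·m³ does NOT reduce to mol / m^3; a valid unit for molar concentration would be e.g. mol/m³.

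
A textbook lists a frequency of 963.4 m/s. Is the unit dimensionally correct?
No

frequency has SI base units: 1 / s
m/s does NOT reduce to 1 / s; a valid unit for frequency would be e.g. Hz.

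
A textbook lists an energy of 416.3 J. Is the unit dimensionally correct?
Yes

energy has SI base units: kg * m^2 / s^2
J reduces to the same SI base units, so it is a valid unit for energy.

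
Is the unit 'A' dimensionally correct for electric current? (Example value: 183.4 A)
Yes

electric current has SI base units: A
A reduces to the same SI base units, so it is a valid unit for electric current.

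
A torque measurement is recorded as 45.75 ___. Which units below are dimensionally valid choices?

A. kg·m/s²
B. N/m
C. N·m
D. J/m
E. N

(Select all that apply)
C

torque has SI base units: kg * m^2 / s^2

Checking each option against kg * m^2 / s^2:
  A. kg·m/s²: ✗ does not match
  B. N/m: ✗ does not match
  C. N·m: ✓ matches
  D. J/m: ✗ does not match
  E. N: ✗ does not match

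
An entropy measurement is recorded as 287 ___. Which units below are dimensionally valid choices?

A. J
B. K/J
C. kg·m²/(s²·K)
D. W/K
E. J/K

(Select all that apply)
C, E

entropy has SI base units: kg * m^2 / (s^2 * K)

Checking each option against kg * m^2 / (s^2 * K):
  A. J: ✗ does not match
  B. K/J: ✗ does not match
  C. kg·m²/(s²·K): ✓ matches
  D. W/K: ✗ does not match
  E. J/K: ✓ matches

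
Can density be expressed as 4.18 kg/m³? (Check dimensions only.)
Yes

density has SI base units: kg / m^3
kg/m³ reduces to the same SI base units, so it is a valid unit for density.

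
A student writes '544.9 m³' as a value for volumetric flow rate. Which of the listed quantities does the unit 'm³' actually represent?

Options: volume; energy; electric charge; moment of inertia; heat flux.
volume

volumetric flow rate should have units dimensionally equivalent to m^3 / s (e.g. m³/s).
The given unit 'm³' reduces to m^3. Of the listed options, that is the dimensionality of volume.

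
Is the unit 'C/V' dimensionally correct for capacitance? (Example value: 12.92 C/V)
Yes

capacitance has SI base units: A^2 * s^4 / (kg * m^2)
C/V reduces to the same SI base units, so it is a valid unit for capacitance.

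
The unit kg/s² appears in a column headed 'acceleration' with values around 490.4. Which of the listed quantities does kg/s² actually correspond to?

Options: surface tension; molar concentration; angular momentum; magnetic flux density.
surface tension

acceleration should have units dimensionally equivalent to m / s^2 (e.g. m/s²).
The given unit 'kg/s²' reduces to kg / s^2. Of the listed options, that is the dimensionality of surface tension.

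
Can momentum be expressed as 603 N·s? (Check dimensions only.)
Yes

momentum has SI base units: kg * m / s
N·s reduces to the same SI base units, so it is a valid unit for momentum.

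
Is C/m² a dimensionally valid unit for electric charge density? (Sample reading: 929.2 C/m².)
No

electric charge density has SI base units: A * s / m^3
C/m² does NOT reduce to A * s / m^3; a valid unit for electric charge density would be e.g. C/m³.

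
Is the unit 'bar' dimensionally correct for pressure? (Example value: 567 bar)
Yes

pressure has SI base units: kg / (m * s^2)
bar reduces to the same SI base units, so it is a valid unit for pressure.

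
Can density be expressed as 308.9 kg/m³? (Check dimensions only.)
Yes

density has SI base units: kg / m^3
kg/m³ reduces to the same SI base units, so it is a valid unit for density.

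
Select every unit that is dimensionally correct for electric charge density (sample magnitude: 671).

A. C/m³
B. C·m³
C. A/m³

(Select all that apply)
A

electric charge density has SI base units: A * s / m^3

Checking each option against A * s / m^3:
  A. C/m³: ✓ matches
  B. C·m³: ✗ does not match
  C. A/m³: ✗ does not match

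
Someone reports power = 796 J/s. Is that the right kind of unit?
Yes

power has SI base units: kg * m^2 / s^3
J/s reduces to the same SI base units, so it is a valid unit for power.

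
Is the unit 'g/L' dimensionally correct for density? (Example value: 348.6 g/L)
Yes

density has SI base units: kg / m^3
g/L reduces to the same SI base units, so it is a valid unit for density.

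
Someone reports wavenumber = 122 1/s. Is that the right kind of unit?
No

wavenumber has SI base units: 1 / m
1/s does NOT reduce to 1 / m; a valid unit for wavenumber would be e.g. 1/m.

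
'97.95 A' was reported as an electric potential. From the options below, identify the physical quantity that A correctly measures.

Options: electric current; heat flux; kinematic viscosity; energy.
electric current

electric potential should have units dimensionally equivalent to kg * m^2 / (A * s^3) (e.g. V).
The given unit 'A' reduces to A. Of the listed options, that is the dimensionality of electric current.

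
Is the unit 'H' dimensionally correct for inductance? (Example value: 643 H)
Yes

inductance has SI base units: kg * m^2 / (A^2 * s^2)
H reduces to the same SI base units, so it is a valid unit for inductance.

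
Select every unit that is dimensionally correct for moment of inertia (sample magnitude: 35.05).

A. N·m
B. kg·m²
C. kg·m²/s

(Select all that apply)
B

moment of inertia has SI base units: kg * m^2

Checking each option against kg * m^2:
  A. N·m: ✗ does not match
  B. kg·m²: ✓ matches
  C. kg·m²/s: ✗ does not match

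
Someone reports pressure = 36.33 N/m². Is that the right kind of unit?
Yes

pressure has SI base units: kg / (m * s^2)
N/m² reduces to the same SI base units, so it is a valid unit for pressure.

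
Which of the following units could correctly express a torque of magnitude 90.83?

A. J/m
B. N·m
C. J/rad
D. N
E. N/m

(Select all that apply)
B, C

torque has SI base units: kg * m^2 / s^2

Checking each option against kg * m^2 / s^2:
  A. J/m: ✗ does not match
  B. N·m: ✓ matches
  C. J/rad: ✓ matches
  D. N: ✗ does not match
  E. N/m: ✗ does not match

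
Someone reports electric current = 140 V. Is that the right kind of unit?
No

electric current has SI base units: A
V does NOT reduce to A; a valid unit for electric current would be e.g. A.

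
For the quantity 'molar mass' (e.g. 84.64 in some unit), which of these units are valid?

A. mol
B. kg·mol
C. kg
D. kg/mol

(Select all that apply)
D

molar mass has SI base units: kg / mol

Checking each option against kg / mol:
  A. mol: ✗ does not match
  B. kg·mol: ✗ does not match
  C. kg: ✗ does not match
  D. kg/mol: ✓ matches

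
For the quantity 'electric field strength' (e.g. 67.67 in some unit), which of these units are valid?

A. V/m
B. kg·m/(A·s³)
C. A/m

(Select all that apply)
A, B

electric field strength has SI base units: kg * m / (A * s^3)

Checking each option against kg * m / (A * s^3):
  A. V/m: ✓ matches
  B. kg·m/(A·s³): ✓ matches
  C. A/m: ✗ does not match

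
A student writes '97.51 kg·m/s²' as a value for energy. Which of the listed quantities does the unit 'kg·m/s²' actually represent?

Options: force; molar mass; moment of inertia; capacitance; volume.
force

energy should have units dimensionally equivalent to kg * m^2 / s^2 (e.g. J).
The given unit 'kg·m/s²' reduces to kg * m / s^2. Of the listed options, that is the dimensionality of force.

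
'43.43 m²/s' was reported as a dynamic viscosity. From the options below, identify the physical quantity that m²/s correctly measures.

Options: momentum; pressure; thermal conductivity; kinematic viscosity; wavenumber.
kinematic viscosity

dynamic viscosity should have units dimensionally equivalent to kg / (m * s) (e.g. Pa·s).
The given unit 'm²/s' reduces to m^2 / s. Of the listed options, that is the dimensionality of kinematic viscosity.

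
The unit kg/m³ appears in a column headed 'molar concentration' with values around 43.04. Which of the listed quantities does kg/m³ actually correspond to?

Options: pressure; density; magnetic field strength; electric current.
density

molar concentration should have units dimensionally equivalent to mol / m^3 (e.g. mol/m³).
The given unit 'kg/m³' reduces to kg / m^3. Of the listed options, that is the dimensionality of density.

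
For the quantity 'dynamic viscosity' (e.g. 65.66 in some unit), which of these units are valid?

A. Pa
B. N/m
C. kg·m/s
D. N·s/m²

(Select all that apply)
D

dynamic viscosity has SI base units: kg / (m * s)

Checking each option against kg / (m * s):
  A. Pa: ✗ does not match
  B. N/m: ✗ does not match
  C. kg·m/s: ✗ does not match
  D. N·s/m²: ✓ matches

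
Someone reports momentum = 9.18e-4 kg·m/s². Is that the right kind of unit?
No

momentum has SI base units: kg * m / s
kg·m/s² does NOT reduce to kg * m / s; a valid unit for momentum would be e.g. kg·m/s.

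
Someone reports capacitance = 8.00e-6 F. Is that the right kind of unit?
Yes

capacitance has SI base units: A^2 * s^4 / (kg * m^2)
F reduces to the same SI base units, so it is a valid unit for capacitance.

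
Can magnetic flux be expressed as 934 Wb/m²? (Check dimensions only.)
No

magnetic flux has SI base units: kg * m^2 / (A * s^2)
Wb/m² does NOT reduce to kg * m^2 / (A * s^2); a valid unit for magnetic flux would be e.g. Wb.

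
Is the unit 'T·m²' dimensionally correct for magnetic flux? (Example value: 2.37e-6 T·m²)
Yes

magnetic flux has SI base units: kg * m^2 / (A * s^2)
T·m² reduces to the same SI base units, so it is a valid unit for magnetic flux.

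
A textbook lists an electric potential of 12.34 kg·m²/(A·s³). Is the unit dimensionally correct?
Yes

electric potential has SI base units: kg * m^2 / (A * s^3)
kg·m²/(A·s³) reduces to the same SI base units, so it is a valid unit for electric potential.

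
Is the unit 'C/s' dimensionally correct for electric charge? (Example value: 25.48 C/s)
No

electric charge has SI base units: A * s
C/s does NOT reduce to A * s; a valid unit for electric charge would be e.g. C.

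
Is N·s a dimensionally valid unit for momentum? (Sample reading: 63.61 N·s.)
Yes

momentum has SI base units: kg * m / s
N·s reduces to the same SI base units, so it is a valid unit for momentum.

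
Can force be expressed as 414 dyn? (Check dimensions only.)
Yes

force has SI base units: kg * m / s^2
dyn reduces to the same SI base units, so it is a valid unit for force.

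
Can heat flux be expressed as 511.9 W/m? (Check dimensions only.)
No

heat flux has SI base units: kg / s^3
W/m does NOT reduce to kg / s^3; a valid unit for heat flux would be e.g. W/m².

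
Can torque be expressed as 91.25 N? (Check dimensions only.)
No

torque has SI base units: kg * m^2 / s^2
N does NOT reduce to kg * m^2 / s^2; a valid unit for torque would be e.g. N·m.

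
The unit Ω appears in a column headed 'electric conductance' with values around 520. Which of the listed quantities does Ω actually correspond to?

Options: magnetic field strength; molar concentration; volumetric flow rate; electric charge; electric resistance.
electric resistance

electric conductance should have units dimensionally equivalent to A^2 * s^3 / (kg * m^2) (e.g. S).
The given unit 'Ω' reduces to kg * m^2 / (A^2 * s^3). Of the listed options, that is the dimensionality of electric resistance.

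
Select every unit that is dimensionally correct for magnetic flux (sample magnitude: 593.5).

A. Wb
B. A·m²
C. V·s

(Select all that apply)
A, C

magnetic flux has SI base units: kg * m^2 / (A * s^2)

Checking each option against kg * m^2 / (A * s^2):
  A. Wb: ✓ matches
  B. A·m²: ✗ does not match
  C. V·s: ✓ matches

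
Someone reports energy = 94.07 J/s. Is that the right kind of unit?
No

energy has SI base units: kg * m^2 / s^2
J/s does NOT reduce to kg * m^2 / s^2; a valid unit for energy would be e.g. J.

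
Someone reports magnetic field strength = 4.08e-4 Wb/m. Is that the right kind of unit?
No

magnetic field strength has SI base units: A / m
Wb/m does NOT reduce to A / m; a valid unit for magnetic field strength would be e.g. A/m.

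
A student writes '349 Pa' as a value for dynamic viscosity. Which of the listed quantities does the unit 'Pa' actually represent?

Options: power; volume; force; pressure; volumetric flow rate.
pressure

dynamic viscosity should have units dimensionally equivalent to kg / (m * s) (e.g. Pa·s).
The given unit 'Pa' reduces to kg / (m * s^2). Of the listed options, that is the dimensionality of pressure.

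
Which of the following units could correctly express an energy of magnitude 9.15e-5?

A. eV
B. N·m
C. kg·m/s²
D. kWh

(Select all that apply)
A, B, D

energy has SI base units: kg * m^2 / s^2

Checking each option against kg * m^2 / s^2:
  A. eV: ✓ matches
  B. N·m: ✓ matches
  C. kg·m/s²: ✗ does not match
  D. kWh: ✓ matches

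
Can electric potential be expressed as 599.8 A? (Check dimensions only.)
No

electric potential has SI base units: kg * m^2 / (A * s^3)
A does NOT reduce to kg * m^2 / (A * s^3); a valid unit for electric potential would be e.g. V.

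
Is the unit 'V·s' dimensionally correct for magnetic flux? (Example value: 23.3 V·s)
Yes

magnetic flux has SI base units: kg * m^2 / (A * s^2)
V·s reduces to the same SI base units, so it is a valid unit for magnetic flux.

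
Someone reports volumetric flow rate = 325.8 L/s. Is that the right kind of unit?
Yes

volumetric flow rate has SI base units: m^3 / s
L/s reduces to the same SI base units, so it is a valid unit for volumetric flow rate.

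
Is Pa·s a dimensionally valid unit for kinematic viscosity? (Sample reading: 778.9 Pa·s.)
No

kinematic viscosity has SI base units: m^2 / s
Pa·s does NOT reduce to m^2 / s; a valid unit for kinematic viscosity would be e.g. m²/s.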